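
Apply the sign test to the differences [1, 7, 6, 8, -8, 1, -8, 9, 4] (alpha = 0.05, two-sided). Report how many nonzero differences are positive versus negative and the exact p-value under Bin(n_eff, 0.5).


Step 1: Discard zero differences. Original n = 9; n_eff = number of nonzero differences = 9.
Nonzero differences (with sign): +1, +7, +6, +8, -8, +1, -8, +9, +4
Step 2: Count signs: positive = 7, negative = 2.
Step 3: Under H0: P(positive) = 0.5, so the number of positives S ~ Bin(9, 0.5).
Step 4: Two-sided exact p-value = sum of Bin(9,0.5) probabilities at or below the observed probability = 0.179688.
Step 5: alpha = 0.05. fail to reject H0.

n_eff = 9, pos = 7, neg = 2, p = 0.179688, fail to reject H0.


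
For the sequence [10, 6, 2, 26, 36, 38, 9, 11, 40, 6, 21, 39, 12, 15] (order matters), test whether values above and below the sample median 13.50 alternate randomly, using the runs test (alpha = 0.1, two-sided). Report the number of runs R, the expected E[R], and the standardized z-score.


Step 1: Compute median = 13.50; label A = above, B = below.
Labels in order: BBBAAABBABAABA  (n_A = 7, n_B = 7)
Step 2: Count runs R = 8.
Step 3: Under H0 (random ordering), E[R] = 2*n_A*n_B/(n_A+n_B) + 1 = 2*7*7/14 + 1 = 8.0000.
        Var[R] = 2*n_A*n_B*(2*n_A*n_B - n_A - n_B) / ((n_A+n_B)^2 * (n_A+n_B-1)) = 8232/2548 = 3.2308.
        SD[R] = 1.7974.
Step 4: R = E[R], so z = 0 with no continuity correction.
Step 5: Two-sided p-value via normal approximation = 2*(1 - Phi(|z|)) = 1.000000.
Step 6: alpha = 0.1. fail to reject H0.

R = 8, z = 0.0000, p = 1.000000, fail to reject H0.


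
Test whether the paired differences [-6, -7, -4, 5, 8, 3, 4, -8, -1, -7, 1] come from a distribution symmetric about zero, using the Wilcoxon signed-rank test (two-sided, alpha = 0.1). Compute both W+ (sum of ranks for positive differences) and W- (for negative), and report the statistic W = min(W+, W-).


Step 1: Drop any zero differences (none here) and take |d_i|.
|d| = [6, 7, 4, 5, 8, 3, 4, 8, 1, 7, 1]
Step 2: Midrank |d_i| (ties get averaged ranks).
ranks: |6|->7, |7|->8.5, |4|->4.5, |5|->6, |8|->10.5, |3|->3, |4|->4.5, |8|->10.5, |1|->1.5, |7|->8.5, |1|->1.5
Step 3: Attach original signs; sum ranks with positive sign and with negative sign.
W+ = 6 + 10.5 + 3 + 4.5 + 1.5 = 25.5
W- = 7 + 8.5 + 4.5 + 10.5 + 1.5 + 8.5 = 40.5
(Check: W+ + W- = 66 should equal n(n+1)/2 = 66.)
Step 4: Test statistic W = min(W+, W-) = 25.5.
Step 5: Ties in |d|, so use the tie-corrected normal approximation.
        E[W] = n(n+1)/4 = 11*12/4 = 33.
        Tie groups: |d|=1 (t=2), |d|=4 (t=2), |d|=7 (t=2), |d|=8 (t=2); sum(t^3 - t) = 24.
        Var[W] = n(n+1)(2n+1)/24 - sum(t^3-t)/48 = 3036/24 - 24/48 = 126.
        z = (W - E[W]) / sqrt(Var[W]) = (25.5 - 33) / 11.2250 = -0.6682.
        Two-sided p = 2*Phi(z) = 0.504036.
Step 6: alpha = 0.1. fail to reject H0.

W+ = 25.5, W- = 40.5, W = min = 25.5, p = 0.504036, fail to reject H0.


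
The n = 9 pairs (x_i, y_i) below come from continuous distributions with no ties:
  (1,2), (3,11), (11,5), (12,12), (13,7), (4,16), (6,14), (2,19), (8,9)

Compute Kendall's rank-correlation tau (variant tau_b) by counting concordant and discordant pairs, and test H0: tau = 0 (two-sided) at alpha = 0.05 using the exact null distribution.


Step 1: Enumerate the 36 unordered pairs (i,j) with i<j and classify each by sign(x_j-x_i) * sign(y_j-y_i).
  (1,2):dx=+2,dy=+9->C; (1,3):dx=+10,dy=+3->C; (1,4):dx=+11,dy=+10->C; (1,5):dx=+12,dy=+5->C
  (1,6):dx=+3,dy=+14->C; (1,7):dx=+5,dy=+12->C; (1,8):dx=+1,dy=+17->C; (1,9):dx=+7,dy=+7->C
  (2,3):dx=+8,dy=-6->D; (2,4):dx=+9,dy=+1->C; (2,5):dx=+10,dy=-4->D; (2,6):dx=+1,dy=+5->C
  (2,7):dx=+3,dy=+3->C; (2,8):dx=-1,dy=+8->D; (2,9):dx=+5,dy=-2->D; (3,4):dx=+1,dy=+7->C
  (3,5):dx=+2,dy=+2->C; (3,6):dx=-7,dy=+11->D; (3,7):dx=-5,dy=+9->D; (3,8):dx=-9,dy=+14->D
  (3,9):dx=-3,dy=+4->D; (4,5):dx=+1,dy=-5->D; (4,6):dx=-8,dy=+4->D; (4,7):dx=-6,dy=+2->D
  (4,8):dx=-10,dy=+7->D; (4,9):dx=-4,dy=-3->C; (5,6):dx=-9,dy=+9->D; (5,7):dx=-7,dy=+7->D
  (5,8):dx=-11,dy=+12->D; (5,9):dx=-5,dy=+2->D; (6,7):dx=+2,dy=-2->D; (6,8):dx=-2,dy=+3->D
  (6,9):dx=+4,dy=-7->D; (7,8):dx=-4,dy=+5->D; (7,9):dx=+2,dy=-5->D; (8,9):dx=+6,dy=-10->D
Step 2: C = 14, D = 22, total pairs = 36.
Step 3: tau = (C - D)/(n(n-1)/2) = (14 - 22)/36 = -0.222222.
Step 4: Exact two-sided p-value (enumerate n! = 362880 permutations of y under H0): p = 0.476709.
Step 5: alpha = 0.05. fail to reject H0.

tau_b = -0.2222 (C=14, D=22), p = 0.476709, fail to reject H0.


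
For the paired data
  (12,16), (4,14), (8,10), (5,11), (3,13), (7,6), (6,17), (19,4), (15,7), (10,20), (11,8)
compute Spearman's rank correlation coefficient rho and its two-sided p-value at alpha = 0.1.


Step 1: Rank x and y separately (midranks; no ties here).
rank(x): 12->9, 4->2, 8->6, 5->3, 3->1, 7->5, 6->4, 19->11, 15->10, 10->7, 11->8
rank(y): 16->9, 14->8, 10->5, 11->6, 13->7, 6->2, 17->10, 4->1, 7->3, 20->11, 8->4
Step 2: d_i = R_x(i) - R_y(i); compute d_i^2.
  (9-9)^2=0, (2-8)^2=36, (6-5)^2=1, (3-6)^2=9, (1-7)^2=36, (5-2)^2=9, (4-10)^2=36, (11-1)^2=100, (10-3)^2=49, (7-11)^2=16, (8-4)^2=16
sum(d^2) = 308.
Step 3: rho = 1 - 6*308 / (11*(11^2 - 1)) = 1 - 1848/1320 = -0.400000.
Step 4: Under H0, t = rho * sqrt((n-2)/(1-rho^2)) = -1.3093 ~ t(9).
Step 5: Two-sided p-value from the t-distribution with 9 df = 0.222868.
Step 6: alpha = 0.1. fail to reject H0.

rho = -0.4000, p = 0.222868, fail to reject H0 at alpha = 0.1.


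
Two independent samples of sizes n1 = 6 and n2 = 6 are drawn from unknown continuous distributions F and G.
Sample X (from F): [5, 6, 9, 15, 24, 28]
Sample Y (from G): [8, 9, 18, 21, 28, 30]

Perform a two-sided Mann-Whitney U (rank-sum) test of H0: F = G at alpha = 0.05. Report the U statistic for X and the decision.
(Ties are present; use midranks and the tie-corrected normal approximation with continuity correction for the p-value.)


Step 1: Combine and sort all 12 observations; assign midranks.
sorted (value, group): (5,X), (6,X), (8,Y), (9,X), (9,Y), (15,X), (18,Y), (21,Y), (24,X), (28,X), (28,Y), (30,Y)
ranks: 5->1, 6->2, 8->3, 9->4.5, 9->4.5, 15->6, 18->7, 21->8, 24->9, 28->10.5, 28->10.5, 30->12
Step 2: Rank sum for X: R1 = 1 + 2 + 4.5 + 6 + 9 + 10.5 = 33.
Step 3: U_X = R1 - n1(n1+1)/2 = 33 - 6*7/2 = 33 - 21 = 12.
       U_Y = n1*n2 - U_X = 36 - 12 = 24.
Step 4: Ties are present, so use the tie-corrected normal approximation (with continuity correction) for the p-value.
Step 5: p-value = 0.376804; compare to alpha = 0.05. fail to reject H0.

U_X = 12, p = 0.376804, fail to reject H0 at alpha = 0.05.


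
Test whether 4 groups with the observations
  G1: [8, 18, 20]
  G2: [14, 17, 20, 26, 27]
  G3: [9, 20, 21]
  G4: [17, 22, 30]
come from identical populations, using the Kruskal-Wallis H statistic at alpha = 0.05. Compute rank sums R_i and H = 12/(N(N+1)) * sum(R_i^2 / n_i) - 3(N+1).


Step 1: Combine all N = 14 observations and assign midranks.
sorted (value, group, rank): (8,G1,1), (9,G3,2), (14,G2,3), (17,G2,4.5), (17,G4,4.5), (18,G1,6), (20,G1,8), (20,G2,8), (20,G3,8), (21,G3,10), (22,G4,11), (26,G2,12), (27,G2,13), (30,G4,14)
Step 2: Sum ranks within each group.
R_1 = 15 (n_1 = 3)
R_2 = 40.5 (n_2 = 5)
R_3 = 20 (n_3 = 3)
R_4 = 29.5 (n_4 = 3)
Step 3: H = 12/(N(N+1)) * sum(R_i^2/n_i) - 3(N+1)
     = 12/(14*15) * (15^2/3 + 40.5^2/5 + 20^2/3 + 29.5^2/3) - 3*15
     = 0.057143 * 826.467 - 45
     = 2.226667.
Step 4: Ties present; correction factor C = 1 - 30/(14^3 - 14) = 0.989011. Corrected H = 2.226667 / 0.989011 = 2.251407.
Step 5: Under H0, H ~ chi^2(3); p-value = 0.521894.
Step 6: alpha = 0.05. fail to reject H0.

H = 2.2514, df = 3, p = 0.521894, fail to reject H0.


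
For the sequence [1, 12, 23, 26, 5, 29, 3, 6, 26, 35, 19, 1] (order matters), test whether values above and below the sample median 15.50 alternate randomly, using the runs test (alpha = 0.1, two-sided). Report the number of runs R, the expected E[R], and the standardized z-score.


Step 1: Compute median = 15.50; label A = above, B = below.
Labels in order: BBAABABBAAAB  (n_A = 6, n_B = 6)
Step 2: Count runs R = 7.
Step 3: Under H0 (random ordering), E[R] = 2*n_A*n_B/(n_A+n_B) + 1 = 2*6*6/12 + 1 = 7.0000.
        Var[R] = 2*n_A*n_B*(2*n_A*n_B - n_A - n_B) / ((n_A+n_B)^2 * (n_A+n_B-1)) = 4320/1584 = 2.7273.
        SD[R] = 1.6514.
Step 4: R = E[R], so z = 0 with no continuity correction.
Step 5: Two-sided p-value via normal approximation = 2*(1 - Phi(|z|)) = 1.000000.
Step 6: alpha = 0.1. fail to reject H0.

R = 7, z = 0.0000, p = 1.000000, fail to reject H0.


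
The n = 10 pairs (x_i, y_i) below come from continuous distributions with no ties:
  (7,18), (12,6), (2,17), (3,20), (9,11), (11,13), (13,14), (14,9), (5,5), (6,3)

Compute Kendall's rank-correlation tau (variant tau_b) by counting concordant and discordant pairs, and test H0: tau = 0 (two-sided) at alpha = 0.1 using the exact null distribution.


Step 1: Enumerate the 45 unordered pairs (i,j) with i<j and classify each by sign(x_j-x_i) * sign(y_j-y_i).
  (1,2):dx=+5,dy=-12->D; (1,3):dx=-5,dy=-1->C; (1,4):dx=-4,dy=+2->D; (1,5):dx=+2,dy=-7->D
  (1,6):dx=+4,dy=-5->D; (1,7):dx=+6,dy=-4->D; (1,8):dx=+7,dy=-9->D; (1,9):dx=-2,dy=-13->C
  (1,10):dx=-1,dy=-15->C; (2,3):dx=-10,dy=+11->D; (2,4):dx=-9,dy=+14->D; (2,5):dx=-3,dy=+5->D
  (2,6):dx=-1,dy=+7->D; (2,7):dx=+1,dy=+8->C; (2,8):dx=+2,dy=+3->C; (2,9):dx=-7,dy=-1->C
  (2,10):dx=-6,dy=-3->C; (3,4):dx=+1,dy=+3->C; (3,5):dx=+7,dy=-6->D; (3,6):dx=+9,dy=-4->D
  (3,7):dx=+11,dy=-3->D; (3,8):dx=+12,dy=-8->D; (3,9):dx=+3,dy=-12->D; (3,10):dx=+4,dy=-14->D
  (4,5):dx=+6,dy=-9->D; (4,6):dx=+8,dy=-7->D; (4,7):dx=+10,dy=-6->D; (4,8):dx=+11,dy=-11->D
  (4,9):dx=+2,dy=-15->D; (4,10):dx=+3,dy=-17->D; (5,6):dx=+2,dy=+2->C; (5,7):dx=+4,dy=+3->C
  (5,8):dx=+5,dy=-2->D; (5,9):dx=-4,dy=-6->C; (5,10):dx=-3,dy=-8->C; (6,7):dx=+2,dy=+1->C
  (6,8):dx=+3,dy=-4->D; (6,9):dx=-6,dy=-8->C; (6,10):dx=-5,dy=-10->C; (7,8):dx=+1,dy=-5->D
  (7,9):dx=-8,dy=-9->C; (7,10):dx=-7,dy=-11->C; (8,9):dx=-9,dy=-4->C; (8,10):dx=-8,dy=-6->C
  (9,10):dx=+1,dy=-2->D
Step 2: C = 19, D = 26, total pairs = 45.
Step 3: tau = (C - D)/(n(n-1)/2) = (19 - 26)/45 = -0.155556.
Step 4: Exact two-sided p-value (enumerate n! = 3628800 permutations of y under H0): p = 0.600654.
Step 5: alpha = 0.1. fail to reject H0.

tau_b = -0.1556 (C=19, D=26), p = 0.600654, fail to reject H0.


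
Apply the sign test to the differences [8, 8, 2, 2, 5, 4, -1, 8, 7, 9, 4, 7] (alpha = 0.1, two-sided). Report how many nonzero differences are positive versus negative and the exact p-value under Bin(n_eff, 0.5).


Step 1: Discard zero differences. Original n = 12; n_eff = number of nonzero differences = 12.
Nonzero differences (with sign): +8, +8, +2, +2, +5, +4, -1, +8, +7, +9, +4, +7
Step 2: Count signs: positive = 11, negative = 1.
Step 3: Under H0: P(positive) = 0.5, so the number of positives S ~ Bin(12, 0.5).
Step 4: Two-sided exact p-value = sum of Bin(12,0.5) probabilities at or below the observed probability = 0.006348.
Step 5: alpha = 0.1. reject H0.

n_eff = 12, pos = 11, neg = 1, p = 0.006348, reject H0.


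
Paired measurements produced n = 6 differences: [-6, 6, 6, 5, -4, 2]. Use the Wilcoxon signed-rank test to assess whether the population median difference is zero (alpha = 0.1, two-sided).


Step 1: Drop any zero differences (none here) and take |d_i|.
|d| = [6, 6, 6, 5, 4, 2]
Step 2: Midrank |d_i| (ties get averaged ranks).
ranks: |6|->5, |6|->5, |6|->5, |5|->3, |4|->2, |2|->1
Step 3: Attach original signs; sum ranks with positive sign and with negative sign.
W+ = 5 + 5 + 3 + 1 = 14
W- = 5 + 2 = 7
(Check: W+ + W- = 21 should equal n(n+1)/2 = 21.)
Step 4: Test statistic W = min(W+, W-) = 7.
Step 5: Ties in |d|, so use the tie-corrected normal approximation.
        E[W] = n(n+1)/4 = 6*7/4 = 10.5.
        Tie groups: |d|=6 (t=3); sum(t^3 - t) = 24.
        Var[W] = n(n+1)(2n+1)/24 - sum(t^3-t)/48 = 546/24 - 24/48 = 22.25.
        z = (W - E[W]) / sqrt(Var[W]) = (7 - 10.5) / 4.7170 = -0.7420.
        Two-sided p = 2*Phi(z) = 0.458088.
Step 6: alpha = 0.1. fail to reject H0.

W+ = 14, W- = 7, W = min = 7, p = 0.458088, fail to reject H0.


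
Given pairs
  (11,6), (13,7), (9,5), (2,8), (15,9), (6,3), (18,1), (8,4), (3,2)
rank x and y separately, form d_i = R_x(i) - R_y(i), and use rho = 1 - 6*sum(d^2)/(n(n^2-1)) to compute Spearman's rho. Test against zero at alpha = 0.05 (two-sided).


Step 1: Rank x and y separately (midranks; no ties here).
rank(x): 11->6, 13->7, 9->5, 2->1, 15->8, 6->3, 18->9, 8->4, 3->2
rank(y): 6->6, 7->7, 5->5, 8->8, 9->9, 3->3, 1->1, 4->4, 2->2
Step 2: d_i = R_x(i) - R_y(i); compute d_i^2.
  (6-6)^2=0, (7-7)^2=0, (5-5)^2=0, (1-8)^2=49, (8-9)^2=1, (3-3)^2=0, (9-1)^2=64, (4-4)^2=0, (2-2)^2=0
sum(d^2) = 114.
Step 3: rho = 1 - 6*114 / (9*(9^2 - 1)) = 1 - 684/720 = 0.050000.
Step 4: Under H0, t = rho * sqrt((n-2)/(1-rho^2)) = 0.1325 ~ t(7).
Step 5: Two-sided p-value from the t-distribution with 7 df = 0.898353.
Step 6: alpha = 0.05. fail to reject H0.

rho = 0.0500, p = 0.898353, fail to reject H0 at alpha = 0.05.


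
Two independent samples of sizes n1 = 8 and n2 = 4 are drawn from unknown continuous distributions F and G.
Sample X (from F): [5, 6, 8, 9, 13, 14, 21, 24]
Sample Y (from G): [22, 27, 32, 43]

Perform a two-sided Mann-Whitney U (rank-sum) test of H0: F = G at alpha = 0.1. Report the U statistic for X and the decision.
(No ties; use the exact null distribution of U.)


Step 1: Combine and sort all 12 observations; assign midranks.
sorted (value, group): (5,X), (6,X), (8,X), (9,X), (13,X), (14,X), (21,X), (22,Y), (24,X), (27,Y), (32,Y), (43,Y)
ranks: 5->1, 6->2, 8->3, 9->4, 13->5, 14->6, 21->7, 22->8, 24->9, 27->10, 32->11, 43->12
Step 2: Rank sum for X: R1 = 1 + 2 + 3 + 4 + 5 + 6 + 7 + 9 = 37.
Step 3: U_X = R1 - n1(n1+1)/2 = 37 - 8*9/2 = 37 - 36 = 1.
       U_Y = n1*n2 - U_X = 32 - 1 = 31.
Step 4: No ties, so the exact null distribution of U (based on enumerating the C(12,8) = 495 equally likely rank assignments) gives the two-sided p-value.
Step 5: p-value = 0.008081; compare to alpha = 0.1. reject H0.

U_X = 1, p = 0.008081, reject H0 at alpha = 0.1.


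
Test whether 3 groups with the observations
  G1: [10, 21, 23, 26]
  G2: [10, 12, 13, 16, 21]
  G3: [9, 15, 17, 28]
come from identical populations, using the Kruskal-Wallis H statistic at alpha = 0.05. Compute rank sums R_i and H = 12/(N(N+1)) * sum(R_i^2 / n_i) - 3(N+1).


Step 1: Combine all N = 13 observations and assign midranks.
sorted (value, group, rank): (9,G3,1), (10,G1,2.5), (10,G2,2.5), (12,G2,4), (13,G2,5), (15,G3,6), (16,G2,7), (17,G3,8), (21,G1,9.5), (21,G2,9.5), (23,G1,11), (26,G1,12), (28,G3,13)
Step 2: Sum ranks within each group.
R_1 = 35 (n_1 = 4)
R_2 = 28 (n_2 = 5)
R_3 = 28 (n_3 = 4)
Step 3: H = 12/(N(N+1)) * sum(R_i^2/n_i) - 3(N+1)
     = 12/(13*14) * (35^2/4 + 28^2/5 + 28^2/4) - 3*14
     = 0.065934 * 659.05 - 42
     = 1.453846.
Step 4: Ties present; correction factor C = 1 - 12/(13^3 - 13) = 0.994505. Corrected H = 1.453846 / 0.994505 = 1.461878.
Step 5: Under H0, H ~ chi^2(2); p-value = 0.481457.
Step 6: alpha = 0.05. fail to reject H0.

H = 1.4619, df = 2, p = 0.481457, fail to reject H0.


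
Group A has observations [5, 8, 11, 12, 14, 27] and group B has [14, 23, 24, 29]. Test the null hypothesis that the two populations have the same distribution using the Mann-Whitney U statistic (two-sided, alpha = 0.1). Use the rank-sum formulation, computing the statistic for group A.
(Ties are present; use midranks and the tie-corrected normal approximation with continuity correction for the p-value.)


Step 1: Combine and sort all 10 observations; assign midranks.
sorted (value, group): (5,X), (8,X), (11,X), (12,X), (14,X), (14,Y), (23,Y), (24,Y), (27,X), (29,Y)
ranks: 5->1, 8->2, 11->3, 12->4, 14->5.5, 14->5.5, 23->7, 24->8, 27->9, 29->10
Step 2: Rank sum for X: R1 = 1 + 2 + 3 + 4 + 5.5 + 9 = 24.5.
Step 3: U_X = R1 - n1(n1+1)/2 = 24.5 - 6*7/2 = 24.5 - 21 = 3.5.
       U_Y = n1*n2 - U_X = 24 - 3.5 = 20.5.
Step 4: Ties are present, so use the tie-corrected normal approximation (with continuity correction) for the p-value.
Step 5: p-value = 0.087118; compare to alpha = 0.1. reject H0.

U_X = 3.5, p = 0.087118, reject H0 at alpha = 0.1.


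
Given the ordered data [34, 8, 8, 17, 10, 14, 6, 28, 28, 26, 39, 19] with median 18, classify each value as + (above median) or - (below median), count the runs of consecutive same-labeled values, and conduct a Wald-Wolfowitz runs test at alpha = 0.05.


Step 1: Compute median = 18; label A = above, B = below.
Labels in order: ABBBBBBAAAAA  (n_A = 6, n_B = 6)
Step 2: Count runs R = 3.
Step 3: Under H0 (random ordering), E[R] = 2*n_A*n_B/(n_A+n_B) + 1 = 2*6*6/12 + 1 = 7.0000.
        Var[R] = 2*n_A*n_B*(2*n_A*n_B - n_A - n_B) / ((n_A+n_B)^2 * (n_A+n_B-1)) = 4320/1584 = 2.7273.
        SD[R] = 1.6514.
Step 4: Continuity-corrected z = (R + 0.5 - E[R]) / SD[R] = (3 + 0.5 - 7.0000) / 1.6514 = -2.1194.
Step 5: Two-sided p-value via normal approximation = 2*(1 - Phi(|z|)) = 0.034060.
Step 6: alpha = 0.05. reject H0.

R = 3, z = -2.1194, p = 0.034060, reject H0.


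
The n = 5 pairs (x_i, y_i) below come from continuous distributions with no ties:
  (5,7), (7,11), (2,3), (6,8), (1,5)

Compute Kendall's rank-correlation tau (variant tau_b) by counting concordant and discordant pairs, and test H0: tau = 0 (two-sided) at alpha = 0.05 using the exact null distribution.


Step 1: Enumerate the 10 unordered pairs (i,j) with i<j and classify each by sign(x_j-x_i) * sign(y_j-y_i).
  (1,2):dx=+2,dy=+4->C; (1,3):dx=-3,dy=-4->C; (1,4):dx=+1,dy=+1->C; (1,5):dx=-4,dy=-2->C
  (2,3):dx=-5,dy=-8->C; (2,4):dx=-1,dy=-3->C; (2,5):dx=-6,dy=-6->C; (3,4):dx=+4,dy=+5->C
  (3,5):dx=-1,dy=+2->D; (4,5):dx=-5,dy=-3->C
Step 2: C = 9, D = 1, total pairs = 10.
Step 3: tau = (C - D)/(n(n-1)/2) = (9 - 1)/10 = 0.800000.
Step 4: Exact two-sided p-value (enumerate n! = 120 permutations of y under H0): p = 0.083333.
Step 5: alpha = 0.05. fail to reject H0.

tau_b = 0.8000 (C=9, D=1), p = 0.083333, fail to reject H0.


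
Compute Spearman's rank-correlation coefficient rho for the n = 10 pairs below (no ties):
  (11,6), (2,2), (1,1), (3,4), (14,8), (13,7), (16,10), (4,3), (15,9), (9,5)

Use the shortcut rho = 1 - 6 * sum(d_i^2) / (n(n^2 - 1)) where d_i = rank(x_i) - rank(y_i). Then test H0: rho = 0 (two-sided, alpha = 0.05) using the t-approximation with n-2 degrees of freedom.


Step 1: Rank x and y separately (midranks; no ties here).
rank(x): 11->6, 2->2, 1->1, 3->3, 14->8, 13->7, 16->10, 4->4, 15->9, 9->5
rank(y): 6->6, 2->2, 1->1, 4->4, 8->8, 7->7, 10->10, 3->3, 9->9, 5->5
Step 2: d_i = R_x(i) - R_y(i); compute d_i^2.
  (6-6)^2=0, (2-2)^2=0, (1-1)^2=0, (3-4)^2=1, (8-8)^2=0, (7-7)^2=0, (10-10)^2=0, (4-3)^2=1, (9-9)^2=0, (5-5)^2=0
sum(d^2) = 2.
Step 3: rho = 1 - 6*2 / (10*(10^2 - 1)) = 1 - 12/990 = 0.987879.
Step 4: Under H0, t = rho * sqrt((n-2)/(1-rho^2)) = 18.0003 ~ t(8).
Step 5: Two-sided p-value from the t-distribution with 8 df = 0.000000.
Step 6: alpha = 0.05. reject H0.

rho = 0.9879, p = 0.000000, reject H0 at alpha = 0.05.


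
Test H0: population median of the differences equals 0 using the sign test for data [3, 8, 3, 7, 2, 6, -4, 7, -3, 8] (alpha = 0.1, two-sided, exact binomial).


Step 1: Discard zero differences. Original n = 10; n_eff = number of nonzero differences = 10.
Nonzero differences (with sign): +3, +8, +3, +7, +2, +6, -4, +7, -3, +8
Step 2: Count signs: positive = 8, negative = 2.
Step 3: Under H0: P(positive) = 0.5, so the number of positives S ~ Bin(10, 0.5).
Step 4: Two-sided exact p-value = sum of Bin(10,0.5) probabilities at or below the observed probability = 0.109375.
Step 5: alpha = 0.1. fail to reject H0.

n_eff = 10, pos = 8, neg = 2, p = 0.109375, fail to reject H0.


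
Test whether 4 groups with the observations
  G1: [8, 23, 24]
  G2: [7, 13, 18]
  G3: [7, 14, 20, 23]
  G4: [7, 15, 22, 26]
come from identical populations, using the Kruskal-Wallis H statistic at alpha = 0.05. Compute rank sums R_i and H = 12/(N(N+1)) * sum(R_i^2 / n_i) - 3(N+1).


Step 1: Combine all N = 14 observations and assign midranks.
sorted (value, group, rank): (7,G2,2), (7,G3,2), (7,G4,2), (8,G1,4), (13,G2,5), (14,G3,6), (15,G4,7), (18,G2,8), (20,G3,9), (22,G4,10), (23,G1,11.5), (23,G3,11.5), (24,G1,13), (26,G4,14)
Step 2: Sum ranks within each group.
R_1 = 28.5 (n_1 = 3)
R_2 = 15 (n_2 = 3)
R_3 = 28.5 (n_3 = 4)
R_4 = 33 (n_4 = 4)
Step 3: H = 12/(N(N+1)) * sum(R_i^2/n_i) - 3(N+1)
     = 12/(14*15) * (28.5^2/3 + 15^2/3 + 28.5^2/4 + 33^2/4) - 3*15
     = 0.057143 * 821.062 - 45
     = 1.917857.
Step 4: Ties present; correction factor C = 1 - 30/(14^3 - 14) = 0.989011. Corrected H = 1.917857 / 0.989011 = 1.939167.
Step 5: Under H0, H ~ chi^2(3); p-value = 0.585128.
Step 6: alpha = 0.05. fail to reject H0.

H = 1.9392, df = 3, p = 0.585128, fail to reject H0.


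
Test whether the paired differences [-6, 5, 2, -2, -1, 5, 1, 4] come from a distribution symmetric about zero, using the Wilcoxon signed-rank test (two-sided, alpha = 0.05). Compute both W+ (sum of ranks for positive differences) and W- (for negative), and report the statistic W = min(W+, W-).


Step 1: Drop any zero differences (none here) and take |d_i|.
|d| = [6, 5, 2, 2, 1, 5, 1, 4]
Step 2: Midrank |d_i| (ties get averaged ranks).
ranks: |6|->8, |5|->6.5, |2|->3.5, |2|->3.5, |1|->1.5, |5|->6.5, |1|->1.5, |4|->5
Step 3: Attach original signs; sum ranks with positive sign and with negative sign.
W+ = 6.5 + 3.5 + 6.5 + 1.5 + 5 = 23
W- = 8 + 3.5 + 1.5 = 13
(Check: W+ + W- = 36 should equal n(n+1)/2 = 36.)
Step 4: Test statistic W = min(W+, W-) = 13.
Step 5: Ties in |d|, so use the tie-corrected normal approximation.
        E[W] = n(n+1)/4 = 8*9/4 = 18.
        Tie groups: |d|=1 (t=2), |d|=2 (t=2), |d|=5 (t=2); sum(t^3 - t) = 18.
        Var[W] = n(n+1)(2n+1)/24 - sum(t^3-t)/48 = 1224/24 - 18/48 = 50.625.
        z = (W - E[W]) / sqrt(Var[W]) = (13 - 18) / 7.1151 = -0.7027.
        Two-sided p = 2*Phi(z) = 0.482225.
Step 6: alpha = 0.05. fail to reject H0.

W+ = 23, W- = 13, W = min = 13, p = 0.482225, fail to reject H0.


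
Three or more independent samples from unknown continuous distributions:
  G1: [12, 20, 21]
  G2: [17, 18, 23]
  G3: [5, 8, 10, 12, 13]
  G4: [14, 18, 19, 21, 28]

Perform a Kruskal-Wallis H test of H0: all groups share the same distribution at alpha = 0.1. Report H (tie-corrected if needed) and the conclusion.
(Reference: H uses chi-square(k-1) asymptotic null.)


Step 1: Combine all N = 16 observations and assign midranks.
sorted (value, group, rank): (5,G3,1), (8,G3,2), (10,G3,3), (12,G1,4.5), (12,G3,4.5), (13,G3,6), (14,G4,7), (17,G2,8), (18,G2,9.5), (18,G4,9.5), (19,G4,11), (20,G1,12), (21,G1,13.5), (21,G4,13.5), (23,G2,15), (28,G4,16)
Step 2: Sum ranks within each group.
R_1 = 30 (n_1 = 3)
R_2 = 32.5 (n_2 = 3)
R_3 = 16.5 (n_3 = 5)
R_4 = 57 (n_4 = 5)
Step 3: H = 12/(N(N+1)) * sum(R_i^2/n_i) - 3(N+1)
     = 12/(16*17) * (30^2/3 + 32.5^2/3 + 16.5^2/5 + 57^2/5) - 3*17
     = 0.044118 * 1356.33 - 51
     = 8.838235.
Step 4: Ties present; correction factor C = 1 - 18/(16^3 - 16) = 0.995588. Corrected H = 8.838235 / 0.995588 = 8.877400.
Step 5: Under H0, H ~ chi^2(3); p-value = 0.030966.
Step 6: alpha = 0.1. reject H0.

H = 8.8774, df = 3, p = 0.030966, reject H0.


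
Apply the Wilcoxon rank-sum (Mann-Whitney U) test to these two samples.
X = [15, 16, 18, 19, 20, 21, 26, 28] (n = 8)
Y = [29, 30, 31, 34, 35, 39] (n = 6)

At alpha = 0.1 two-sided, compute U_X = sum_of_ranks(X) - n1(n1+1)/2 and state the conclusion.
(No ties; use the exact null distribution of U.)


Step 1: Combine and sort all 14 observations; assign midranks.
sorted (value, group): (15,X), (16,X), (18,X), (19,X), (20,X), (21,X), (26,X), (28,X), (29,Y), (30,Y), (31,Y), (34,Y), (35,Y), (39,Y)
ranks: 15->1, 16->2, 18->3, 19->4, 20->5, 21->6, 26->7, 28->8, 29->9, 30->10, 31->11, 34->12, 35->13, 39->14
Step 2: Rank sum for X: R1 = 1 + 2 + 3 + 4 + 5 + 6 + 7 + 8 = 36.
Step 3: U_X = R1 - n1(n1+1)/2 = 36 - 8*9/2 = 36 - 36 = 0.
       U_Y = n1*n2 - U_X = 48 - 0 = 48.
Step 4: No ties, so the exact null distribution of U (based on enumerating the C(14,8) = 3003 equally likely rank assignments) gives the two-sided p-value.
Step 5: p-value = 0.000666; compare to alpha = 0.1. reject H0.

U_X = 0, p = 0.000666, reject H0 at alpha = 0.1.


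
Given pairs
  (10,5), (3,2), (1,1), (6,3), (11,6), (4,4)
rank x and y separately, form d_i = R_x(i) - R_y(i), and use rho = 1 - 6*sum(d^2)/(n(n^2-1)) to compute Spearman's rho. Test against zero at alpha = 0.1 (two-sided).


Step 1: Rank x and y separately (midranks; no ties here).
rank(x): 10->5, 3->2, 1->1, 6->4, 11->6, 4->3
rank(y): 5->5, 2->2, 1->1, 3->3, 6->6, 4->4
Step 2: d_i = R_x(i) - R_y(i); compute d_i^2.
  (5-5)^2=0, (2-2)^2=0, (1-1)^2=0, (4-3)^2=1, (6-6)^2=0, (3-4)^2=1
sum(d^2) = 2.
Step 3: rho = 1 - 6*2 / (6*(6^2 - 1)) = 1 - 12/210 = 0.942857.
Step 4: Under H0, t = rho * sqrt((n-2)/(1-rho^2)) = 5.6595 ~ t(4).
Step 5: Two-sided p-value from the t-distribution with 4 df = 0.004805.
Step 6: alpha = 0.1. reject H0.

rho = 0.9429, p = 0.004805, reject H0 at alpha = 0.1.


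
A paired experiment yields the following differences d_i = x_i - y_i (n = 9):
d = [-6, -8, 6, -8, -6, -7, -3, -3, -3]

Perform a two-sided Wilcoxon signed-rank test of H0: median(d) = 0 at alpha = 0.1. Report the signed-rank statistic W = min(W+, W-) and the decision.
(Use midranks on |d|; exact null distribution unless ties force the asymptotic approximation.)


Step 1: Drop any zero differences (none here) and take |d_i|.
|d| = [6, 8, 6, 8, 6, 7, 3, 3, 3]
Step 2: Midrank |d_i| (ties get averaged ranks).
ranks: |6|->5, |8|->8.5, |6|->5, |8|->8.5, |6|->5, |7|->7, |3|->2, |3|->2, |3|->2
Step 3: Attach original signs; sum ranks with positive sign and with negative sign.
W+ = 5 = 5
W- = 5 + 8.5 + 8.5 + 5 + 7 + 2 + 2 + 2 = 40
(Check: W+ + W- = 45 should equal n(n+1)/2 = 45.)
Step 4: Test statistic W = min(W+, W-) = 5.
Step 5: Ties in |d|, so use the tie-corrected normal approximation.
        E[W] = n(n+1)/4 = 9*10/4 = 22.5.
        Tie groups: |d|=3 (t=3), |d|=6 (t=3), |d|=8 (t=2); sum(t^3 - t) = 54.
        Var[W] = n(n+1)(2n+1)/24 - sum(t^3-t)/48 = 1710/24 - 54/48 = 70.125.
        z = (W - E[W]) / sqrt(Var[W]) = (5 - 22.5) / 8.3741 = -2.0898.
        Two-sided p = 2*Phi(z) = 0.036637.
Step 6: alpha = 0.1. reject H0.

W+ = 5, W- = 40, W = min = 5, p = 0.036637, reject H0.


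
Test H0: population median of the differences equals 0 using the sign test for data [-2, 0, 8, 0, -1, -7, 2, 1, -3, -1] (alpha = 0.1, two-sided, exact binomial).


Step 1: Discard zero differences. Original n = 10; n_eff = number of nonzero differences = 8.
Nonzero differences (with sign): -2, +8, -1, -7, +2, +1, -3, -1
Step 2: Count signs: positive = 3, negative = 5.
Step 3: Under H0: P(positive) = 0.5, so the number of positives S ~ Bin(8, 0.5).
Step 4: Two-sided exact p-value = sum of Bin(8,0.5) probabilities at or below the observed probability = 0.726562.
Step 5: alpha = 0.1. fail to reject H0.

n_eff = 8, pos = 3, neg = 5, p = 0.726562, fail to reject H0.


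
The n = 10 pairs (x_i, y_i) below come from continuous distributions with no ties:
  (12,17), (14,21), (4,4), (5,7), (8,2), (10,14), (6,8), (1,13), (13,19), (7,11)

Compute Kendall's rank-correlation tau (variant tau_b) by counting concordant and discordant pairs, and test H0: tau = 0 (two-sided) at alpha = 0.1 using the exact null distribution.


Step 1: Enumerate the 45 unordered pairs (i,j) with i<j and classify each by sign(x_j-x_i) * sign(y_j-y_i).
  (1,2):dx=+2,dy=+4->C; (1,3):dx=-8,dy=-13->C; (1,4):dx=-7,dy=-10->C; (1,5):dx=-4,dy=-15->C
  (1,6):dx=-2,dy=-3->C; (1,7):dx=-6,dy=-9->C; (1,8):dx=-11,dy=-4->C; (1,9):dx=+1,dy=+2->C
  (1,10):dx=-5,dy=-6->C; (2,3):dx=-10,dy=-17->C; (2,4):dx=-9,dy=-14->C; (2,5):dx=-6,dy=-19->C
  (2,6):dx=-4,dy=-7->C; (2,7):dx=-8,dy=-13->C; (2,8):dx=-13,dy=-8->C; (2,9):dx=-1,dy=-2->C
  (2,10):dx=-7,dy=-10->C; (3,4):dx=+1,dy=+3->C; (3,5):dx=+4,dy=-2->D; (3,6):dx=+6,dy=+10->C
  (3,7):dx=+2,dy=+4->C; (3,8):dx=-3,dy=+9->D; (3,9):dx=+9,dy=+15->C; (3,10):dx=+3,dy=+7->C
  (4,5):dx=+3,dy=-5->D; (4,6):dx=+5,dy=+7->C; (4,7):dx=+1,dy=+1->C; (4,8):dx=-4,dy=+6->D
  (4,9):dx=+8,dy=+12->C; (4,10):dx=+2,dy=+4->C; (5,6):dx=+2,dy=+12->C; (5,7):dx=-2,dy=+6->D
  (5,8):dx=-7,dy=+11->D; (5,9):dx=+5,dy=+17->C; (5,10):dx=-1,dy=+9->D; (6,7):dx=-4,dy=-6->C
  (6,8):dx=-9,dy=-1->C; (6,9):dx=+3,dy=+5->C; (6,10):dx=-3,dy=-3->C; (7,8):dx=-5,dy=+5->D
  (7,9):dx=+7,dy=+11->C; (7,10):dx=+1,dy=+3->C; (8,9):dx=+12,dy=+6->C; (8,10):dx=+6,dy=-2->D
  (9,10):dx=-6,dy=-8->C
Step 2: C = 36, D = 9, total pairs = 45.
Step 3: tau = (C - D)/(n(n-1)/2) = (36 - 9)/45 = 0.600000.
Step 4: Exact two-sided p-value (enumerate n! = 3628800 permutations of y under H0): p = 0.016666.
Step 5: alpha = 0.1. reject H0.

tau_b = 0.6000 (C=36, D=9), p = 0.016666, reject H0.


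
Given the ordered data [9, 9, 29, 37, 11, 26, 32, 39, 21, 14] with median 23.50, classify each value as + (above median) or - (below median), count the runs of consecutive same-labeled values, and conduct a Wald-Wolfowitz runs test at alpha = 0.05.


Step 1: Compute median = 23.50; label A = above, B = below.
Labels in order: BBAABAAABB  (n_A = 5, n_B = 5)
Step 2: Count runs R = 5.
Step 3: Under H0 (random ordering), E[R] = 2*n_A*n_B/(n_A+n_B) + 1 = 2*5*5/10 + 1 = 6.0000.
        Var[R] = 2*n_A*n_B*(2*n_A*n_B - n_A - n_B) / ((n_A+n_B)^2 * (n_A+n_B-1)) = 2000/900 = 2.2222.
        SD[R] = 1.4907.
Step 4: Continuity-corrected z = (R + 0.5 - E[R]) / SD[R] = (5 + 0.5 - 6.0000) / 1.4907 = -0.3354.
Step 5: Two-sided p-value via normal approximation = 2*(1 - Phi(|z|)) = 0.737316.
Step 6: alpha = 0.05. fail to reject H0.

R = 5, z = -0.3354, p = 0.737316, fail to reject H0.


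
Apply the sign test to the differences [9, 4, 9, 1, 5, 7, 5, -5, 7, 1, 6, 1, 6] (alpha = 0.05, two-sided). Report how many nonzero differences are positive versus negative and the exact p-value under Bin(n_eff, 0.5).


Step 1: Discard zero differences. Original n = 13; n_eff = number of nonzero differences = 13.
Nonzero differences (with sign): +9, +4, +9, +1, +5, +7, +5, -5, +7, +1, +6, +1, +6
Step 2: Count signs: positive = 12, negative = 1.
Step 3: Under H0: P(positive) = 0.5, so the number of positives S ~ Bin(13, 0.5).
Step 4: Two-sided exact p-value = sum of Bin(13,0.5) probabilities at or below the observed probability = 0.003418.
Step 5: alpha = 0.05. reject H0.

n_eff = 13, pos = 12, neg = 1, p = 0.003418, reject H0.


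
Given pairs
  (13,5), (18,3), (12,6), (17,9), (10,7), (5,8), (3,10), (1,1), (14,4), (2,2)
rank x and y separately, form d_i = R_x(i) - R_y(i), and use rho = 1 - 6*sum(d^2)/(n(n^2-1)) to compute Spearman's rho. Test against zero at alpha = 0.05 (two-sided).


Step 1: Rank x and y separately (midranks; no ties here).
rank(x): 13->7, 18->10, 12->6, 17->9, 10->5, 5->4, 3->3, 1->1, 14->8, 2->2
rank(y): 5->5, 3->3, 6->6, 9->9, 7->7, 8->8, 10->10, 1->1, 4->4, 2->2
Step 2: d_i = R_x(i) - R_y(i); compute d_i^2.
  (7-5)^2=4, (10-3)^2=49, (6-6)^2=0, (9-9)^2=0, (5-7)^2=4, (4-8)^2=16, (3-10)^2=49, (1-1)^2=0, (8-4)^2=16, (2-2)^2=0
sum(d^2) = 138.
Step 3: rho = 1 - 6*138 / (10*(10^2 - 1)) = 1 - 828/990 = 0.163636.
Step 4: Under H0, t = rho * sqrt((n-2)/(1-rho^2)) = 0.4692 ~ t(8).
Step 5: Two-sided p-value from the t-distribution with 8 df = 0.651477.
Step 6: alpha = 0.05. fail to reject H0.

rho = 0.1636, p = 0.651477, fail to reject H0 at alpha = 0.05.


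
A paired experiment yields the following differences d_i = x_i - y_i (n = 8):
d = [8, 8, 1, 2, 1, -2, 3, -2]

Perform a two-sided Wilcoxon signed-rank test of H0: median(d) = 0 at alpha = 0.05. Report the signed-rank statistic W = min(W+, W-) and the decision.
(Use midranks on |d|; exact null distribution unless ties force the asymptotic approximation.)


Step 1: Drop any zero differences (none here) and take |d_i|.
|d| = [8, 8, 1, 2, 1, 2, 3, 2]
Step 2: Midrank |d_i| (ties get averaged ranks).
ranks: |8|->7.5, |8|->7.5, |1|->1.5, |2|->4, |1|->1.5, |2|->4, |3|->6, |2|->4
Step 3: Attach original signs; sum ranks with positive sign and with negative sign.
W+ = 7.5 + 7.5 + 1.5 + 4 + 1.5 + 6 = 28
W- = 4 + 4 = 8
(Check: W+ + W- = 36 should equal n(n+1)/2 = 36.)
Step 4: Test statistic W = min(W+, W-) = 8.
Step 5: Ties in |d|, so use the tie-corrected normal approximation.
        E[W] = n(n+1)/4 = 8*9/4 = 18.
        Tie groups: |d|=1 (t=2), |d|=2 (t=3), |d|=8 (t=2); sum(t^3 - t) = 36.
        Var[W] = n(n+1)(2n+1)/24 - sum(t^3-t)/48 = 1224/24 - 36/48 = 50.25.
        z = (W - E[W]) / sqrt(Var[W]) = (8 - 18) / 7.0887 = -1.4107.
        Two-sided p = 2*Phi(z) = 0.158336.
Step 6: alpha = 0.05. fail to reject H0.

W+ = 28, W- = 8, W = min = 8, p = 0.158336, fail to reject H0.


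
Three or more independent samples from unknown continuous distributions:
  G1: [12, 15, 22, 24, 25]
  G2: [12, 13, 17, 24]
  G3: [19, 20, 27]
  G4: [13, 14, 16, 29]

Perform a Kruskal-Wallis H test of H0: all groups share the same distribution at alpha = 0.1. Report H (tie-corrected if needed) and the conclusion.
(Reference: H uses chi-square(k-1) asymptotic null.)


Step 1: Combine all N = 16 observations and assign midranks.
sorted (value, group, rank): (12,G1,1.5), (12,G2,1.5), (13,G2,3.5), (13,G4,3.5), (14,G4,5), (15,G1,6), (16,G4,7), (17,G2,8), (19,G3,9), (20,G3,10), (22,G1,11), (24,G1,12.5), (24,G2,12.5), (25,G1,14), (27,G3,15), (29,G4,16)
Step 2: Sum ranks within each group.
R_1 = 45 (n_1 = 5)
R_2 = 25.5 (n_2 = 4)
R_3 = 34 (n_3 = 3)
R_4 = 31.5 (n_4 = 4)
Step 3: H = 12/(N(N+1)) * sum(R_i^2/n_i) - 3(N+1)
     = 12/(16*17) * (45^2/5 + 25.5^2/4 + 34^2/3 + 31.5^2/4) - 3*17
     = 0.044118 * 1200.96 - 51
     = 1.983456.
Step 4: Ties present; correction factor C = 1 - 18/(16^3 - 16) = 0.995588. Corrected H = 1.983456 / 0.995588 = 1.992245.
Step 5: Under H0, H ~ chi^2(3); p-value = 0.574018.
Step 6: alpha = 0.1. fail to reject H0.

H = 1.9922, df = 3, p = 0.574018, fail to reject H0.


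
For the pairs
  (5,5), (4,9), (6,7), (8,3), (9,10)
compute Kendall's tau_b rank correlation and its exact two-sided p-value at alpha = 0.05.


Step 1: Enumerate the 10 unordered pairs (i,j) with i<j and classify each by sign(x_j-x_i) * sign(y_j-y_i).
  (1,2):dx=-1,dy=+4->D; (1,3):dx=+1,dy=+2->C; (1,4):dx=+3,dy=-2->D; (1,5):dx=+4,dy=+5->C
  (2,3):dx=+2,dy=-2->D; (2,4):dx=+4,dy=-6->D; (2,5):dx=+5,dy=+1->C; (3,4):dx=+2,dy=-4->D
  (3,5):dx=+3,dy=+3->C; (4,5):dx=+1,dy=+7->C
Step 2: C = 5, D = 5, total pairs = 10.
Step 3: tau = (C - D)/(n(n-1)/2) = (5 - 5)/10 = 0.000000.
Step 4: Exact two-sided p-value (enumerate n! = 120 permutations of y under H0): p = 1.000000.
Step 5: alpha = 0.05. fail to reject H0.

tau_b = 0.0000 (C=5, D=5), p = 1.000000, fail to reject H0.


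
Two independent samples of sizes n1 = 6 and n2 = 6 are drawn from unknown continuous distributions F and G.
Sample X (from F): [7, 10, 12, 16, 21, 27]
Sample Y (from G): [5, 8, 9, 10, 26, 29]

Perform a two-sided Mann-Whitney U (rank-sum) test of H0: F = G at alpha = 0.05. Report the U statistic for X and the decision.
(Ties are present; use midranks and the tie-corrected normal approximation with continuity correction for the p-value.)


Step 1: Combine and sort all 12 observations; assign midranks.
sorted (value, group): (5,Y), (7,X), (8,Y), (9,Y), (10,X), (10,Y), (12,X), (16,X), (21,X), (26,Y), (27,X), (29,Y)
ranks: 5->1, 7->2, 8->3, 9->4, 10->5.5, 10->5.5, 12->7, 16->8, 21->9, 26->10, 27->11, 29->12
Step 2: Rank sum for X: R1 = 2 + 5.5 + 7 + 8 + 9 + 11 = 42.5.
Step 3: U_X = R1 - n1(n1+1)/2 = 42.5 - 6*7/2 = 42.5 - 21 = 21.5.
       U_Y = n1*n2 - U_X = 36 - 21.5 = 14.5.
Step 4: Ties are present, so use the tie-corrected normal approximation (with continuity correction) for the p-value.
Step 5: p-value = 0.630356; compare to alpha = 0.05. fail to reject H0.

U_X = 21.5, p = 0.630356, fail to reject H0 at alpha = 0.05.


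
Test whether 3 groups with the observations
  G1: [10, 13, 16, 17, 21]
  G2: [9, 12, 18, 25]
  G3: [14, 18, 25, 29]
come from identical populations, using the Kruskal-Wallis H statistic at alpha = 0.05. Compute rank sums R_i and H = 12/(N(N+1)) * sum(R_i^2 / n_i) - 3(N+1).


Step 1: Combine all N = 13 observations and assign midranks.
sorted (value, group, rank): (9,G2,1), (10,G1,2), (12,G2,3), (13,G1,4), (14,G3,5), (16,G1,6), (17,G1,7), (18,G2,8.5), (18,G3,8.5), (21,G1,10), (25,G2,11.5), (25,G3,11.5), (29,G3,13)
Step 2: Sum ranks within each group.
R_1 = 29 (n_1 = 5)
R_2 = 24 (n_2 = 4)
R_3 = 38 (n_3 = 4)
Step 3: H = 12/(N(N+1)) * sum(R_i^2/n_i) - 3(N+1)
     = 12/(13*14) * (29^2/5 + 24^2/4 + 38^2/4) - 3*14
     = 0.065934 * 673.2 - 42
     = 2.386813.
Step 4: Ties present; correction factor C = 1 - 12/(13^3 - 13) = 0.994505. Corrected H = 2.386813 / 0.994505 = 2.400000.
Step 5: Under H0, H ~ chi^2(2); p-value = 0.301194.
Step 6: alpha = 0.05. fail to reject H0.

H = 2.4000, df = 2, p = 0.301194, fail to reject H0.


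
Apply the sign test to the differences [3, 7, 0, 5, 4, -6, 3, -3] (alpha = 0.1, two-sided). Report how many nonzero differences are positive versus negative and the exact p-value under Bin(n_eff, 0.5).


Step 1: Discard zero differences. Original n = 8; n_eff = number of nonzero differences = 7.
Nonzero differences (with sign): +3, +7, +5, +4, -6, +3, -3
Step 2: Count signs: positive = 5, negative = 2.
Step 3: Under H0: P(positive) = 0.5, so the number of positives S ~ Bin(7, 0.5).
Step 4: Two-sided exact p-value = sum of Bin(7,0.5) probabilities at or below the observed probability = 0.453125.
Step 5: alpha = 0.1. fail to reject H0.

n_eff = 7, pos = 5, neg = 2, p = 0.453125, fail to reject H0.


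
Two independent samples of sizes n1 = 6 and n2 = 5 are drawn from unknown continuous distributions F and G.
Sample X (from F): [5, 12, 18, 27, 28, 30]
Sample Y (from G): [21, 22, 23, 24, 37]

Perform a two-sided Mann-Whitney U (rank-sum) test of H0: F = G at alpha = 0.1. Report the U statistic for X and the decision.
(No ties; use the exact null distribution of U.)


Step 1: Combine and sort all 11 observations; assign midranks.
sorted (value, group): (5,X), (12,X), (18,X), (21,Y), (22,Y), (23,Y), (24,Y), (27,X), (28,X), (30,X), (37,Y)
ranks: 5->1, 12->2, 18->3, 21->4, 22->5, 23->6, 24->7, 27->8, 28->9, 30->10, 37->11
Step 2: Rank sum for X: R1 = 1 + 2 + 3 + 8 + 9 + 10 = 33.
Step 3: U_X = R1 - n1(n1+1)/2 = 33 - 6*7/2 = 33 - 21 = 12.
       U_Y = n1*n2 - U_X = 30 - 12 = 18.
Step 4: No ties, so the exact null distribution of U (based on enumerating the C(11,6) = 462 equally likely rank assignments) gives the two-sided p-value.
Step 5: p-value = 0.662338; compare to alpha = 0.1. fail to reject H0.

U_X = 12, p = 0.662338, fail to reject H0 at alpha = 0.1.


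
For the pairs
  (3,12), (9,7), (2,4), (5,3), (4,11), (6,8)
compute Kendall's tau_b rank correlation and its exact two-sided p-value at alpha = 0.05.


Step 1: Enumerate the 15 unordered pairs (i,j) with i<j and classify each by sign(x_j-x_i) * sign(y_j-y_i).
  (1,2):dx=+6,dy=-5->D; (1,3):dx=-1,dy=-8->C; (1,4):dx=+2,dy=-9->D; (1,5):dx=+1,dy=-1->D
  (1,6):dx=+3,dy=-4->D; (2,3):dx=-7,dy=-3->C; (2,4):dx=-4,dy=-4->C; (2,5):dx=-5,dy=+4->D
  (2,6):dx=-3,dy=+1->D; (3,4):dx=+3,dy=-1->D; (3,5):dx=+2,dy=+7->C; (3,6):dx=+4,dy=+4->C
  (4,5):dx=-1,dy=+8->D; (4,6):dx=+1,dy=+5->C; (5,6):dx=+2,dy=-3->D
Step 2: C = 6, D = 9, total pairs = 15.
Step 3: tau = (C - D)/(n(n-1)/2) = (6 - 9)/15 = -0.200000.
Step 4: Exact two-sided p-value (enumerate n! = 720 permutations of y under H0): p = 0.719444.
Step 5: alpha = 0.05. fail to reject H0.

tau_b = -0.2000 (C=6, D=9), p = 0.719444, fail to reject H0.


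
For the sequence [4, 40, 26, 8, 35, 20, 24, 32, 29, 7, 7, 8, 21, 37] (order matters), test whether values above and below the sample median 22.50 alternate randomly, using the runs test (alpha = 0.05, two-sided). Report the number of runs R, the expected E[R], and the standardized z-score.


Step 1: Compute median = 22.50; label A = above, B = below.
Labels in order: BAABABAAABBBBA  (n_A = 7, n_B = 7)
Step 2: Count runs R = 8.
Step 3: Under H0 (random ordering), E[R] = 2*n_A*n_B/(n_A+n_B) + 1 = 2*7*7/14 + 1 = 8.0000.
        Var[R] = 2*n_A*n_B*(2*n_A*n_B - n_A - n_B) / ((n_A+n_B)^2 * (n_A+n_B-1)) = 8232/2548 = 3.2308.
        SD[R] = 1.7974.
Step 4: R = E[R], so z = 0 with no continuity correction.
Step 5: Two-sided p-value via normal approximation = 2*(1 - Phi(|z|)) = 1.000000.
Step 6: alpha = 0.05. fail to reject H0.

R = 8, z = 0.0000, p = 1.000000, fail to reject H0.
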